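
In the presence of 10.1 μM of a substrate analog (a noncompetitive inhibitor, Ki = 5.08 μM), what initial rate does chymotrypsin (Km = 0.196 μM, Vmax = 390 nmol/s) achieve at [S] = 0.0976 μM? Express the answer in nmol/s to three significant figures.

43.4 nmol/s

α = 1 + [I]/Ki = 1 + 10.1/5.08 = 2.988.
For a noncompetitive inhibitor, Vmax is reduced to Vmax/α while Km is unchanged: Km,app = 0.196 μM, Vmax,app = 131 nmol/s.
v = Vmax,app·[S]/(Km,app + [S]) = 131 × 0.0976/(0.196 + 0.0976) = 43.4 nmol/s.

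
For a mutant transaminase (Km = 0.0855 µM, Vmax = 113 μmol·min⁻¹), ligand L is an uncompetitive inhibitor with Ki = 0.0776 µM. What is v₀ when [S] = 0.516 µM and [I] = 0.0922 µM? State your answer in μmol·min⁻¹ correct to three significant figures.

48.0 μmol·min⁻¹

With α = 1 + [I]/Ki = 1 + 0.0922/0.0776 = 2.188, the uncompetitive rate law is v = (Vmax/α)·[S] / (Km/α + [S]).
v = (113/2.188)×0.516 / (0.0855/2.188 + 0.516) = 26.65/0.5551 = 48.0 μmol·min⁻¹.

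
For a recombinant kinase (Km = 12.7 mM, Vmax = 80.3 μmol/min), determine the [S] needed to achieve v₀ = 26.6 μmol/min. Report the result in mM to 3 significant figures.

The required fractional saturation is v/Vmax = 26.6/80.3 = 0.3313.
Then [S]/(Km+[S]) = 0.3313 ⇒ [S] = 12.7 × 0.3313/(1 − 0.3313) = 6.29 mM.

6.29 mM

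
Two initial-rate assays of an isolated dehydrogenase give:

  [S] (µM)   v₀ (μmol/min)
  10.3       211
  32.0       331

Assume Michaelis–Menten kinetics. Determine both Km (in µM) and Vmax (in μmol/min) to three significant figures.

Km = 11.8 µM; Vmax = 453 μmol/min

From v = Vmax[S]/(Km+[S]), each point gives Vmax = v(Km+[S])/[S].
Equating: 211(Km+10.3)/10.3 = 331(Km+32.0)/32.0.
20.49·Km + 211 = 10.34·Km + 331, so (20.49 − 10.34)·Km = 331 − 211.
Km = 120.0/10.14 = 11.8 µM; then Vmax = 211(11.8+10.3)/10.3 = 453 μmol/min.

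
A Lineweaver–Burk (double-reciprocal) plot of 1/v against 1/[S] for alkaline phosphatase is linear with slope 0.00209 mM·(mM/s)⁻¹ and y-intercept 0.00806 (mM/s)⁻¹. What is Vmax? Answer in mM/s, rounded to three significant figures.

124 mM/s

The y-intercept of a Lineweaver–Burk plot equals 1/Vmax, so Vmax = 1/0.00806 = 124 mM/s.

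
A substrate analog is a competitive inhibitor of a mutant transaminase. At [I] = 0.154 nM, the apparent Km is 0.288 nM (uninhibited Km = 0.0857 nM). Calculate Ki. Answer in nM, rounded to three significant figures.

Competitive: Km,app = α·Km with α = 1 + [I]/Ki.
α = Km,app/Km = 0.288/0.0857 = 3.361.
Since α = 1 + [I]/Ki, [I]/Ki = 3.361 − 1 = 2.361 and Ki = 0.154/2.361 = 0.0652 nM.

0.0652 nM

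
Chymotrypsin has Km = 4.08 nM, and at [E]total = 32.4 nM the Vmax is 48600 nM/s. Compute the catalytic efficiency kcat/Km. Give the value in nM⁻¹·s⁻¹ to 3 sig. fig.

kcat = Vmax/[E]total = 48600/32.4 = 1500 s⁻¹.
kcat/Km = 1500/4.08 = 368 nM⁻¹·s⁻¹.

368 nM⁻¹·s⁻¹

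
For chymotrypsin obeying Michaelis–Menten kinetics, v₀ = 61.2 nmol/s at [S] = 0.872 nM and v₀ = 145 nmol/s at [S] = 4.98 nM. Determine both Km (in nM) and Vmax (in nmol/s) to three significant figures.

From v = Vmax[S]/(Km+[S]), each point gives Vmax = v(Km+[S])/[S].
Equating: 61.2(Km+0.872)/0.872 = 145(Km+4.98)/4.98.
70.18·Km + 61.2 = 29.12·Km + 145, so (70.18 − 29.12)·Km = 145 − 61.2.
Km = 83.80/41.07 = 2.04 nM; then Vmax = 61.2(2.04+0.872)/0.872 = 204 nmol/s.

Km = 2.04 nM; Vmax = 204 nmol/s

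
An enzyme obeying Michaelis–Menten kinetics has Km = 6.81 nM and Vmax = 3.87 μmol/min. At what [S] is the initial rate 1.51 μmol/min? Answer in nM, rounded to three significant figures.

Rearranging v = Vmax[S]/(Km+[S]) gives [S] = Km·v/(Vmax − v).
[S] = 6.81 × 1.51 / (3.87 − 1.51) = 10.28/2.360 = 4.36 nM.

4.36 nM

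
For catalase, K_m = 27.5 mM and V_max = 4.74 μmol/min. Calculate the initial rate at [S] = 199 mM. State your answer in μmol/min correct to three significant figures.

v = Vmax·[S]/(Km + [S]) = 4.74 × 199 / (27.5 + 199)
  = 943.3 / 226.5 = 4.16 μmol/min.

4.16 μmol/min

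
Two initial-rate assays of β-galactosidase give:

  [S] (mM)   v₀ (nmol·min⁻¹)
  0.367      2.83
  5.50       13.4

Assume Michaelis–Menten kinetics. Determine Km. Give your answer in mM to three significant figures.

In reciprocal form, 1/v = (Km/Vmax)·(1/[S]) + 1/Vmax. The two points give (1/[S], 1/v) = (2.725, 0.3534) and (0.1818, 0.07463).
Slope = (0.3534 − 0.07463)/(2.725 − 0.1818) = 0.1096; intercept = 0.3534 − 0.1096×2.725 = 0.05470.
Vmax = 1/intercept = 18.3 nmol·min⁻¹; Km = slope × Vmax = 0.1096 × 18.3 = 2.00 mM.

2.00 mM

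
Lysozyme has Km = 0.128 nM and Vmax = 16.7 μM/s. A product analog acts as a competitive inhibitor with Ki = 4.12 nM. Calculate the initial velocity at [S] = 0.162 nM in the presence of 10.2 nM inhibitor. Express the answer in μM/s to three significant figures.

With α = 1 + [I]/Ki = 1 + 10.2/4.12 = 3.476, the competitive rate law is v = Vmax[S] / (αKm + [S]).
v = 16.7×0.162 / (3.476×0.128 + 0.162) = 2.705/0.6069 = 4.46 μM/s.

4.46 μM/s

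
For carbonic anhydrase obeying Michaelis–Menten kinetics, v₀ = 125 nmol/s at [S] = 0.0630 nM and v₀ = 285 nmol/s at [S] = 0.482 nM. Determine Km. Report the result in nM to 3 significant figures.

From v = Vmax[S]/(Km+[S]), each point gives Vmax = v(Km+[S])/[S].
Equating: 125(Km+0.0630)/0.0630 = 285(Km+0.482)/0.482.
1984·Km + 125 = 591.3·Km + 285, so (1984 − 591.3)·Km = 285 − 125.
Km = 160.0/1393 = 0.115 nM; then Vmax = 125(0.115+0.0630)/0.0630 = 353 nmol/s.

0.115 nM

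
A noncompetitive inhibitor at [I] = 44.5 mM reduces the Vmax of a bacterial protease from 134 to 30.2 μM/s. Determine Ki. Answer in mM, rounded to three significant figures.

12.9 mM

Noncompetitive: Vmax,app = Vmax/α with α = 1 + [I]/Ki.
α = Vmax/Vmax,app = 134/30.2 = 4.437.
Since α = 1 + [I]/Ki, [I]/Ki = 4.437 − 1 = 3.437 and Ki = 44.5/3.437 = 12.9 mM.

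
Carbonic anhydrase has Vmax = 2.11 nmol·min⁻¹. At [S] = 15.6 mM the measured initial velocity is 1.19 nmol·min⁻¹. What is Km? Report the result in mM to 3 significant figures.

v/Vmax = 1.19/2.11 = 0.5640 = [S]/(Km+[S]).
So Km + [S] = [S]/0.5640 = 27.66 mM, giving Km = 27.66 − 15.6 = 12.1 mM.

12.1 mM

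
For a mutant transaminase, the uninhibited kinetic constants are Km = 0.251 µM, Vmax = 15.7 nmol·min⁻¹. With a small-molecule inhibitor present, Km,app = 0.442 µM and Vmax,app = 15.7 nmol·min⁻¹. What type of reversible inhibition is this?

Km increases (0.251 → 0.442 µM) while Vmax is unchanged — the hallmark of competitive inhibition.

competitive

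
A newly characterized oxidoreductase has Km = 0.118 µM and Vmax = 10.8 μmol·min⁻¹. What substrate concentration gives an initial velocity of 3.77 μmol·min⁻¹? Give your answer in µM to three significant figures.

Rearranging v = Vmax[S]/(Km+[S]) gives [S] = Km·v/(Vmax − v).
[S] = 0.118 × 3.77 / (10.8 − 3.77) = 0.4449/7.030 = 0.0633 µM.

0.0633 µM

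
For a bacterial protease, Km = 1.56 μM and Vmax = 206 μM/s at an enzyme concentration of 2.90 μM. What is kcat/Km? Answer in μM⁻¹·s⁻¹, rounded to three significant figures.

kcat = Vmax/[E]total = 206/2.90 = 71.0 s⁻¹.
kcat/Km = 71.0/1.56 = 45.5 μM⁻¹·s⁻¹.

45.5 μM⁻¹·s⁻¹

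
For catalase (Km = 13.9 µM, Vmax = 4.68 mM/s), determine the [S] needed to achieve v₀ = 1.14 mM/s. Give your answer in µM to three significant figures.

4.48 µM

The required fractional saturation is v/Vmax = 1.14/4.68 = 0.2436.
Then [S]/(Km+[S]) = 0.2436 ⇒ [S] = 13.9 × 0.2436/(1 − 0.2436) = 4.48 µM.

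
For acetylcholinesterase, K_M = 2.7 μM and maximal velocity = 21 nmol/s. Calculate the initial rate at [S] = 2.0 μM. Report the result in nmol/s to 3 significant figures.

v = Vmax·[S]/(Km + [S]) = 21 × 2.0 / (2.7 + 2.0)
  = 42.00 / 4.700 = 8.94 nmol/s.

8.94 nmol/s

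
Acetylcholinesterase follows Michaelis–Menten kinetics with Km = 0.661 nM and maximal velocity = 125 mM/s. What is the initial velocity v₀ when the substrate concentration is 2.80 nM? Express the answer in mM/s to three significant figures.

v = Vmax·[S]/(Km + [S]) = 125 × 2.80 / (0.661 + 2.80)
  = 350.0 / 3.461 = 101 mM/s.

101 mM/s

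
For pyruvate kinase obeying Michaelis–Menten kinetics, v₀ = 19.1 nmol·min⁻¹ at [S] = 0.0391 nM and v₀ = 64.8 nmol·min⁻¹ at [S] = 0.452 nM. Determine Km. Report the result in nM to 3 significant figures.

From v = Vmax[S]/(Km+[S]), each point gives Vmax = v(Km+[S])/[S].
Equating: 19.1(Km+0.0391)/0.0391 = 64.8(Km+0.452)/0.452.
488.5·Km + 19.1 = 143.4·Km + 64.8, so (488.5 − 143.4)·Km = 64.8 − 19.1.
Km = 45.70/345.1 = 0.132 nM; then Vmax = 19.1(0.132+0.0391)/0.0391 = 83.8 nmol·min⁻¹.

0.132 nM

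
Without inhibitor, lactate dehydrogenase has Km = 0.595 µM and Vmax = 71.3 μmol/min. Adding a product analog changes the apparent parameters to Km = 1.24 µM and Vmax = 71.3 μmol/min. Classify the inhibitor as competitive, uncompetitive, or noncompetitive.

competitive

Km increases (0.595 → 1.24 µM) while Vmax is unchanged — the hallmark of competitive inhibition.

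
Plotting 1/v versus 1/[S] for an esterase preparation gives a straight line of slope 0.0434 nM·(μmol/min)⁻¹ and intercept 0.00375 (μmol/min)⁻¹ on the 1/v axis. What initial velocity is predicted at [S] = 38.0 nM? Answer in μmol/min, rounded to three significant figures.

The y-intercept is 1/Vmax, so Vmax = 1/0.00375 = 267 μmol/min.
The slope is Km/Vmax, so Km = 0.0434 × 267 = 11.6 nM.
Then v = 267 × 38.0/(11.6 + 38.0) = 204 μmol/min.

204 μmol/min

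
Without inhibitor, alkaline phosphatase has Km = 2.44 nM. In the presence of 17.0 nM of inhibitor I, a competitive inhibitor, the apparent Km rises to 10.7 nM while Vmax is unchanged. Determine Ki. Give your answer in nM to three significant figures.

5.02 nM

Competitive: Km,app = α·Km with α = 1 + [I]/Ki.
α = Km,app/Km = 10.7/2.44 = 4.385.
Ki = [I]/(α − 1) = 17.0/3.385 = 5.02 nM.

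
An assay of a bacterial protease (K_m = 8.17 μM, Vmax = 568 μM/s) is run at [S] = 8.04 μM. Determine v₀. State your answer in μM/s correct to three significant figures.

v = Vmax·[S]/(Km + [S]) = 568 × 8.04 / (8.17 + 8.04)
  = 4567 / 16.21 = 282 μM/s.

282 μM/s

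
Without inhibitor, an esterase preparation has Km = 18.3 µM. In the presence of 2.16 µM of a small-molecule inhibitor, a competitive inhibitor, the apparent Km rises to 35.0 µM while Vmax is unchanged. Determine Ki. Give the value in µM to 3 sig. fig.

Competitive: Km,app = α·Km with α = 1 + [I]/Ki.
α = Km,app/Km = 35.0/18.3 = 1.913.
Since α = 1 + [I]/Ki, [I]/Ki = 1.913 − 1 = 0.9126 and Ki = 2.16/0.9126 = 2.37 µM.

2.37 µM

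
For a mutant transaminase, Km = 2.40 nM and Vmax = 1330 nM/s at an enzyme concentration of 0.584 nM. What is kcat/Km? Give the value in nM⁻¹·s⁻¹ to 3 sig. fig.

kcat = Vmax/[E]total = 1330/0.584 = 2280 s⁻¹.
kcat/Km = 2280/2.40 = 949 nM⁻¹·s⁻¹.

949 nM⁻¹·s⁻¹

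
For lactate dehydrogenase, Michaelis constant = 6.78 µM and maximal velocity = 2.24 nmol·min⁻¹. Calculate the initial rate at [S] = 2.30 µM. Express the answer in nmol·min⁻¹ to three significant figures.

0.567 nmol·min⁻¹

[S]/(Km+[S]) = 2.30/9.080 = 0.2533, the fractional saturation.
v = 0.2533 × Vmax = 0.2533 × 2.24 = 0.567 nmol·min⁻¹.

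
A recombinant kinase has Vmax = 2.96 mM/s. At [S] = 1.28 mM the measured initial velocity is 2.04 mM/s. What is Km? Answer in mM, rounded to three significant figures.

0.577 mM

From v = Vmax[S]/(Km+[S]), Km = [S](Vmax − v)/v.
Km = 1.28 × (2.96 − 2.04) / 2.04 = 1.178/2.04 = 0.577 mM.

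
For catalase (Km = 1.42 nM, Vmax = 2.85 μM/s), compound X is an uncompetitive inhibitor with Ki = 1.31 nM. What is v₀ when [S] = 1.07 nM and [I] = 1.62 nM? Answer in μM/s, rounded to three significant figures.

0.800 μM/s

With α = 1 + [I]/Ki = 1 + 1.62/1.31 = 2.237, the uncompetitive rate law is v = (Vmax/α)·[S] / (Km/α + [S]).
v = (2.85/2.237)×1.07 / (1.42/2.237 + 1.07) = 1.363/1.705 = 0.800 μM/s.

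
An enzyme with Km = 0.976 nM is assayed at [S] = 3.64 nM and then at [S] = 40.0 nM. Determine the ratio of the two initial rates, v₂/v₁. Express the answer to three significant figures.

1.24

The fractional saturations are [S]/(Km+[S]) = 3.64/4.616 = 0.7886 and 40.0/40.98 = 0.9762.
v₂/v₁ is just their ratio: 0.9762/0.7886 = 1.24.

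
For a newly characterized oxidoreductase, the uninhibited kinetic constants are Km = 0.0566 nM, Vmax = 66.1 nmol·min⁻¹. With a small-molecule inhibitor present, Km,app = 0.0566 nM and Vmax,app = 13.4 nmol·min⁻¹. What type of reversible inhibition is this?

noncompetitive

Vmax decreases (66.1 → 13.4 nmol·min⁻¹) while Km is unchanged — pure noncompetitive inhibition.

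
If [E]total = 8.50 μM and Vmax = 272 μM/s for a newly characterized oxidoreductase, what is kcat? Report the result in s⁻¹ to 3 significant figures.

kcat = Vmax/[E]total = 272 μM/s / 8.50 μM = 32.0 s⁻¹.

32.0 s⁻¹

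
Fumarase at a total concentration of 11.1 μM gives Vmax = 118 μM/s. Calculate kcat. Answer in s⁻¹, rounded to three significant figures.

kcat = Vmax/[E]total = 118 μM/s / 11.1 μM = 10.6 s⁻¹.

10.6 s⁻¹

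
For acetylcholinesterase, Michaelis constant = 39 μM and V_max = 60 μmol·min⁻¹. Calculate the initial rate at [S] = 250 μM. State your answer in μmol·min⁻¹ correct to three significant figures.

51.9 μmol·min⁻¹

[S]/(Km+[S]) = 250/289.0 = 0.8651, the fractional saturation.
v = 0.8651 × Vmax = 0.8651 × 60 = 51.9 μmol·min⁻¹.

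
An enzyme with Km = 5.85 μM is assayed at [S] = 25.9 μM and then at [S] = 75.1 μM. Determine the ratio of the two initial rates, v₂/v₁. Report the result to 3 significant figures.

1.14

Since Vmax cancels, v₂/v₁ = [S]₂(Km+[S]₁) / [S]₁(Km+[S]₂).
= 75.1×(5.85+25.9) / (25.9×(5.85+75.1)) = 2384/2097 = 1.14.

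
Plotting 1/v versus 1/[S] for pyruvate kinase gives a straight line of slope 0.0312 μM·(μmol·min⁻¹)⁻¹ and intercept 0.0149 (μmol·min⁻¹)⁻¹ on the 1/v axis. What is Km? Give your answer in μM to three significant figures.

2.09 μM

y-intercept = 1/Vmax ⇒ Vmax = 67.1 μmol·min⁻¹; slope = Km/Vmax ⇒ Km = slope × Vmax.
Km = 0.0312 × 67.1 = 2.09 μM.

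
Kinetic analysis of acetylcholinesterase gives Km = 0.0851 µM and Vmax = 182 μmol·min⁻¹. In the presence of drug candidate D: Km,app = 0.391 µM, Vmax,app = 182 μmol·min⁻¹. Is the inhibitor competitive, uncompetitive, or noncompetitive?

competitive

Km increases (0.0851 → 0.391 µM) while Vmax is unchanged — the hallmark of competitive inhibition.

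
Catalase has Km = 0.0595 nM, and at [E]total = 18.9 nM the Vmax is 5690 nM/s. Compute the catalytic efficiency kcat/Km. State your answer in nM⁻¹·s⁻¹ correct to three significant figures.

5060 nM⁻¹·s⁻¹

kcat = Vmax/[E]total = 5690/18.9 = 301 s⁻¹.
kcat/Km = 301/0.0595 = 5060 nM⁻¹·s⁻¹.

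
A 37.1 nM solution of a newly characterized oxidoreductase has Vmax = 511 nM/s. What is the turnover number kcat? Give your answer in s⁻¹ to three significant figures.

kcat = Vmax/[E]total = 511 nM/s / 37.1 nM = 13.8 s⁻¹.

13.8 s⁻¹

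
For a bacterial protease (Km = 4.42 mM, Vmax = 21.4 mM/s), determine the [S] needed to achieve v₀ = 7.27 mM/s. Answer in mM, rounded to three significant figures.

Rearranging v = Vmax[S]/(Km+[S]) gives [S] = Km·v/(Vmax − v).
[S] = 4.42 × 7.27 / (21.4 − 7.27) = 32.13/14.13 = 2.27 mM.

2.27 mM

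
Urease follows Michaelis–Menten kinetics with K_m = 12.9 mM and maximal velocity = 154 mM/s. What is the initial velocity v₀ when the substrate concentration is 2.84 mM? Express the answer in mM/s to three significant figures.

27.8 mM/s

[S]/(Km+[S]) = 2.84/15.74 = 0.1804, the fractional saturation.
v = 0.1804 × Vmax = 0.1804 × 154 = 27.8 mM/s.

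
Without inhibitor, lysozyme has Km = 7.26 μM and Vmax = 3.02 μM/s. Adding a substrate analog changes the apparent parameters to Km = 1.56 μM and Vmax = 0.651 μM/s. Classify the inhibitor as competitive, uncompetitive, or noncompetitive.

Both Km and Vmax decrease by the same factor (~4.64-fold) — characteristic of uncompetitive inhibition.

uncompetitive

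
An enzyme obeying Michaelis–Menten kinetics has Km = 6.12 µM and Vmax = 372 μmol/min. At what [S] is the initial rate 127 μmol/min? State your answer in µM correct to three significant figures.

3.17 µM

Rearranging v = Vmax[S]/(Km+[S]) gives [S] = Km·v/(Vmax − v).
[S] = 6.12 × 127 / (372 − 127) = 777.2/245.0 = 3.17 µM.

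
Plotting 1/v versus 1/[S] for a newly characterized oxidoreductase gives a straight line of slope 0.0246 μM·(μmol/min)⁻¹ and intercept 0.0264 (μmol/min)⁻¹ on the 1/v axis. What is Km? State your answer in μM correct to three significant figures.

0.932 μM

y-intercept = 1/Vmax ⇒ Vmax = 37.9 μmol/min; slope = Km/Vmax ⇒ Km = slope × Vmax.
Km = 0.0246 × 37.9 = 0.932 μM.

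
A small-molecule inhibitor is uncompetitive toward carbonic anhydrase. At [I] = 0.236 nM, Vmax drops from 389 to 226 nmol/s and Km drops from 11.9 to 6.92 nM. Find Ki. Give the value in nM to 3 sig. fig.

Uncompetitive: Vmax,app = Vmax/α (and Km,app = Km/α) with α = 1 + [I]/Ki.
α = Vmax/Vmax,app = 389/226 = 1.721.
Since α = 1 + [I]/Ki, [I]/Ki = 1.721 − 1 = 0.7212 and Ki = 0.236/0.7212 = 0.327 nM.

0.327 nM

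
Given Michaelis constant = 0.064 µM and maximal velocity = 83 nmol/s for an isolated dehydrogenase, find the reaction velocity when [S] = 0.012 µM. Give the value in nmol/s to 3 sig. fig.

13.1 nmol/s

v = Vmax·[S]/(Km + [S]) = 83 × 0.012 / (0.064 + 0.012)
  = 0.9960 / 0.07600 = 13.1 nmol/s.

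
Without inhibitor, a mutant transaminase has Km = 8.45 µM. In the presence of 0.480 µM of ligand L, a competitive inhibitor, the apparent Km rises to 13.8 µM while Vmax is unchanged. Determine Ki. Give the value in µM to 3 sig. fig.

0.758 µM

Competitive: Km,app = α·Km with α = 1 + [I]/Ki.
α = Km,app/Km = 13.8/8.45 = 1.633.
Since α = 1 + [I]/Ki, [I]/Ki = 1.633 − 1 = 0.6331 and Ki = 0.480/0.6331 = 0.758 µM.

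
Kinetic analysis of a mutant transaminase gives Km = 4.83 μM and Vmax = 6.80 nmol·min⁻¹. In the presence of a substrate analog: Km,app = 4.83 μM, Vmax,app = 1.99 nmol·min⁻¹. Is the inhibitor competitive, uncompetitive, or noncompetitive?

Vmax decreases (6.80 → 1.99 nmol·min⁻¹) while Km is unchanged — pure noncompetitive inhibition.

noncompetitive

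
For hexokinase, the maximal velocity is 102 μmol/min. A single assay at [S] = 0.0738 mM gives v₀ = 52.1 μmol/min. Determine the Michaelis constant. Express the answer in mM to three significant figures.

v/Vmax = 52.1/102 = 0.5108 = [S]/(Km+[S]).
So Km + [S] = [S]/0.5108 = 0.1445 mM, giving Km = 0.1445 − 0.0738 = 0.0707 mM.

0.0707 mM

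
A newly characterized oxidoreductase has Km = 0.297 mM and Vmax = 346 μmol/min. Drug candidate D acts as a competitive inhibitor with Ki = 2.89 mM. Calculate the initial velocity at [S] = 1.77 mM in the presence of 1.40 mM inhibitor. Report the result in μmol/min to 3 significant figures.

α = 1 + [I]/Ki = 1 + 1.40/2.89 = 1.484.
For a competitive inhibitor, Vmax is unchanged and the apparent Km becomes α·Km: Km,app = 0.441 mM, Vmax,app = 346 μmol/min.
v = Vmax,app·[S]/(Km,app + [S]) = 346 × 1.77/(0.441 + 1.77) = 277 μmol/min.

277 μmol/min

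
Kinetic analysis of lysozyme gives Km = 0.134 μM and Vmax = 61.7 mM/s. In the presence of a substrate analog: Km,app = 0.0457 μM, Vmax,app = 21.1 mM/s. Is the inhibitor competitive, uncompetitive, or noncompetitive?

Both Km and Vmax decrease by the same factor (~2.93-fold) — characteristic of uncompetitive inhibition.

uncompetitive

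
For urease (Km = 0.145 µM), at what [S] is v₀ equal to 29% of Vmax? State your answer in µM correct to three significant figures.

v/Vmax = [S]/(Km+[S]) = 0.29, so [S] = Km·0.29/(1 − 0.29) = 0.145 × 0.4085.
[S] = 0.0592 µM.

0.0592 µM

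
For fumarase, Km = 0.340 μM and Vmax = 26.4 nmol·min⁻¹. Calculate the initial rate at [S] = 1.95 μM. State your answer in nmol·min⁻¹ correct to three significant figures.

22.5 nmol·min⁻¹

v = Vmax·[S]/(Km + [S]) = 26.4 × 1.95 / (0.340 + 1.95)
  = 51.48 / 2.290 = 22.5 nmol·min⁻¹.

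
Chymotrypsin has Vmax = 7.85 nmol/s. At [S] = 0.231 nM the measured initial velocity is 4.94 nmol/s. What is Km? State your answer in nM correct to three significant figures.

v/Vmax = 4.94/7.85 = 0.6293 = [S]/(Km+[S]).
So Km + [S] = [S]/0.6293 = 0.3671 nM, giving Km = 0.3671 − 0.231 = 0.136 nM.

0.136 nM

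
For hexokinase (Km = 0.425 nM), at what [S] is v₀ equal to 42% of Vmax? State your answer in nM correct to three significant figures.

v/Vmax = [S]/(Km+[S]) = 0.42, so [S] = Km·0.42/(1 − 0.42) = 0.425 × 0.7241.
[S] = 0.308 nM.

0.308 nM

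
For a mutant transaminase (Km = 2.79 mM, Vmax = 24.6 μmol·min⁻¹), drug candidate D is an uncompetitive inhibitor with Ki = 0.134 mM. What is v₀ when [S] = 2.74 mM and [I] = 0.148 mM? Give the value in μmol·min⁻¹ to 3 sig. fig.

α = 1 + [I]/Ki = 1 + 0.148/0.134 = 2.104.
For an uncompetitive inhibitor, both parameters are divided by α, giving Vmax/α and Km/α: Km,app = 1.33 mM, Vmax,app = 11.7 μmol·min⁻¹.
v = Vmax,app·[S]/(Km,app + [S]) = 11.7 × 2.74/(1.33 + 2.74) = 7.88 μmol·min⁻¹.

7.88 μmol·min⁻¹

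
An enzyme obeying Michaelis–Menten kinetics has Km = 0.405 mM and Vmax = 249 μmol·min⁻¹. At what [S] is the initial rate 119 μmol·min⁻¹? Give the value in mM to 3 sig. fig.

Rearranging v = Vmax[S]/(Km+[S]) gives [S] = Km·v/(Vmax − v).
[S] = 0.405 × 119 / (249 − 119) = 48.20/130.0 = 0.371 mM.

0.371 mM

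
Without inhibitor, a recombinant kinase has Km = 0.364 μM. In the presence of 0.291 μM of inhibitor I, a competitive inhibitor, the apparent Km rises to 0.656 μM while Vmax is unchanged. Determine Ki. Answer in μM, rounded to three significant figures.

Competitive: Km,app = α·Km with α = 1 + [I]/Ki.
α = Km,app/Km = 0.656/0.364 = 1.802.
Since α = 1 + [I]/Ki, [I]/Ki = 1.802 − 1 = 0.8022 and Ki = 0.291/0.8022 = 0.363 μM.

0.363 μM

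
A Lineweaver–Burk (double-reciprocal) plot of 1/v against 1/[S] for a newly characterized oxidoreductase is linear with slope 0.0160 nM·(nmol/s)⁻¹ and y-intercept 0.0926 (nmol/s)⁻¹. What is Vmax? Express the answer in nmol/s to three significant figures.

10.8 nmol/s

The y-intercept of a Lineweaver–Burk plot equals 1/Vmax, so Vmax = 1/0.0926 = 10.8 nmol/s.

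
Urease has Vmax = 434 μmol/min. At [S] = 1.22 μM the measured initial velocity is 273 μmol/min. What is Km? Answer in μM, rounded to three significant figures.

0.719 μM

From v = Vmax[S]/(Km+[S]), Km = [S](Vmax − v)/v.
Km = 1.22 × (434 − 273) / 273 = 196.4/273 = 0.719 μM.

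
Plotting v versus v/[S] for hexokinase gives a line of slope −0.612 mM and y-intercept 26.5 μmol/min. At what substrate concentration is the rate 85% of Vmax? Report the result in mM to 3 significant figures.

3.47 mM

The Eadie–Hofstee slope gives Km = 0.612 mM (slope = −Km).
v/Vmax = [S]/(Km+[S]) = 0.85 ⇒ [S] = Km·0.85/(1−0.85) = 0.612 × 5.667 = 3.47 mM.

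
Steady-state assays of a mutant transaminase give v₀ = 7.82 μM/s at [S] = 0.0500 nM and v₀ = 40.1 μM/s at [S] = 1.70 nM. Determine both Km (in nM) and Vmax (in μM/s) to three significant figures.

Km = 0.243 nM; Vmax = 45.8 μM/s

In reciprocal form, 1/v = (Km/Vmax)·(1/[S]) + 1/Vmax. The two points give (1/[S], 1/v) = (20.00, 0.1279) and (0.5882, 0.02494).
Slope = (0.1279 − 0.02494)/(20.00 − 0.5882) = 0.005303; intercept = 0.1279 − 0.005303×20.00 = 0.02182.
Vmax = 1/intercept = 45.8 μM/s; Km = slope × Vmax = 0.005303 × 45.8 = 0.243 nM.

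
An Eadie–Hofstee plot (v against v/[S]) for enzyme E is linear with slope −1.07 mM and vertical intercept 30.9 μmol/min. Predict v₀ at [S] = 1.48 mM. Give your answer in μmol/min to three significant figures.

In the Eadie–Hofstee form v = Vmax − Km·(v/[S]), the slope is −Km and the intercept is Vmax, so Km = 1.07 mM and Vmax = 30.9 μmol/min.
v = 30.9 × 1.48/(1.07 + 1.48) = 17.9 μmol/min.

17.9 μmol/min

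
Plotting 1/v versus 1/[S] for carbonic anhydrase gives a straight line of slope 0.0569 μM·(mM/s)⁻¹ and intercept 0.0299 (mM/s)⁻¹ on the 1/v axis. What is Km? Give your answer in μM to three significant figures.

y-intercept = 1/Vmax ⇒ Vmax = 33.4 mM/s; slope = Km/Vmax ⇒ Km = slope × Vmax.
Km = 0.0569 × 33.4 = 1.90 μM.

1.90 μM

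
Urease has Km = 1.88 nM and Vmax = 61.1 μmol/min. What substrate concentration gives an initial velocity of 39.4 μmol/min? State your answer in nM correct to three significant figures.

3.41 nM

The required fractional saturation is v/Vmax = 39.4/61.1 = 0.6448.
Then [S]/(Km+[S]) = 0.6448 ⇒ [S] = 1.88 × 0.6448/(1 − 0.6448) = 3.41 nM.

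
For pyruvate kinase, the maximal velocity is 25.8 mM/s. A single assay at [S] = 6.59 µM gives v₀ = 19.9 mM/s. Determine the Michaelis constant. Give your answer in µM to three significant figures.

1.95 µM

From v = Vmax[S]/(Km+[S]), Km = [S](Vmax − v)/v.
Km = 6.59 × (25.8 − 19.9) / 19.9 = 38.88/19.9 = 1.95 µM.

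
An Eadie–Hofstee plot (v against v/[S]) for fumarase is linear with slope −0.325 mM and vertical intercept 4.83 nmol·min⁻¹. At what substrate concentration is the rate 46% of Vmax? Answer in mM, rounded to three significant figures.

The Eadie–Hofstee slope gives Km = 0.325 mM (slope = −Km).
v/Vmax = [S]/(Km+[S]) = 0.46 ⇒ [S] = Km·0.46/(1−0.46) = 0.325 × 0.8519 = 0.277 mM.

0.277 mM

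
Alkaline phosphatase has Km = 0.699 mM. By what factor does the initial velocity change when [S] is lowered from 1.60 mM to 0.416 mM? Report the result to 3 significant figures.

The fractional saturations are [S]/(Km+[S]) = 1.60/2.299 = 0.6960 and 0.416/1.115 = 0.3731.
v₂/v₁ is just their ratio: 0.3731/0.6960 = 0.536.

0.536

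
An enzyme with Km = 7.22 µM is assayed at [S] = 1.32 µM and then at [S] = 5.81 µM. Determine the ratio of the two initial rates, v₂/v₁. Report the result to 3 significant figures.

Since Vmax cancels, v₂/v₁ = [S]₂(Km+[S]₁) / [S]₁(Km+[S]₂).
= 5.81×(7.22+1.32) / (1.32×(7.22+5.81)) = 49.62/17.20 = 2.88.

2.88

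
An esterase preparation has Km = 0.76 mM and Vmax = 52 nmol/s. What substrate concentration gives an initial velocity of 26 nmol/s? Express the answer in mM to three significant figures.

0.760 mM

The required fractional saturation is v/Vmax = 26/52 = 0.5000.
Then [S]/(Km+[S]) = 0.5000 ⇒ [S] = 0.76 × 0.5000/(1 − 0.5000) = 0.760 mM.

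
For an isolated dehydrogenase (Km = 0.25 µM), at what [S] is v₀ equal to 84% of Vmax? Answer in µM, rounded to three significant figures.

v/Vmax = [S]/(Km+[S]) = 0.84, so [S] = Km·0.84/(1 − 0.84) = 0.25 × 5.250.
[S] = 1.31 µM.

1.31 µM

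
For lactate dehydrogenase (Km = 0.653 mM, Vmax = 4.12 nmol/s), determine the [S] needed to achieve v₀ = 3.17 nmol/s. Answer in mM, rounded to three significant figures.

Rearranging v = Vmax[S]/(Km+[S]) gives [S] = Km·v/(Vmax − v).
[S] = 0.653 × 3.17 / (4.12 − 3.17) = 2.070/0.9500 = 2.18 mM.

2.18 mM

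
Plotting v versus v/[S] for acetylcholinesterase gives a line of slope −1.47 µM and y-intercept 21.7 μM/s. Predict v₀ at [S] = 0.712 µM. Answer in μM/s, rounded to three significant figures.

7.08 μM/s

In the Eadie–Hofstee form v = Vmax − Km·(v/[S]), the slope is −Km and the intercept is Vmax, so Km = 1.47 µM and Vmax = 21.7 μM/s.
v = 21.7 × 0.712/(1.47 + 0.712) = 7.08 μM/s.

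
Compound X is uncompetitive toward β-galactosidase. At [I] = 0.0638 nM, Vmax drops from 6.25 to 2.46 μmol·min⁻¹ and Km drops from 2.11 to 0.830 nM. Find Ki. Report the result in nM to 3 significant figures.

Uncompetitive: Vmax,app = Vmax/α (and Km,app = Km/α) with α = 1 + [I]/Ki.
α = Vmax/Vmax,app = 6.25/2.46 = 2.541.
Since α = 1 + [I]/Ki, [I]/Ki = 2.541 − 1 = 1.541 and Ki = 0.0638/1.541 = 0.0414 nM.

0.0414 nM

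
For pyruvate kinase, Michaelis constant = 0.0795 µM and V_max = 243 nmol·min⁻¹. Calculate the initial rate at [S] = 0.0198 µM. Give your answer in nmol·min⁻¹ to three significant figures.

48.5 nmol·min⁻¹

v = Vmax·[S]/(Km + [S]) = 243 × 0.0198 / (0.0795 + 0.0198)
  = 4.811 / 0.09930 = 48.5 nmol·min⁻¹.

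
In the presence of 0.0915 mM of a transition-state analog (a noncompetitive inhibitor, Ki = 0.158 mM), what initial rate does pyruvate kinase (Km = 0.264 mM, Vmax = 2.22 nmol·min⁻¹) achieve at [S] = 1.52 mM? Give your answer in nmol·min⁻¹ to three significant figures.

α = 1 + [I]/Ki = 1 + 0.0915/0.158 = 1.579.
For a noncompetitive inhibitor, Vmax is reduced to Vmax/α while Km is unchanged: Km,app = 0.264 mM, Vmax,app = 1.41 nmol·min⁻¹.
v = Vmax,app·[S]/(Km,app + [S]) = 1.41 × 1.52/(0.264 + 1.52) = 1.20 nmol·min⁻¹.

1.20 nmol·min⁻¹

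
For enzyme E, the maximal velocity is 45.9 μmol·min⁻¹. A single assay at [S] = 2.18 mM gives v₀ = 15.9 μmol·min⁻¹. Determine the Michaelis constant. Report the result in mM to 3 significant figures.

v/Vmax = 15.9/45.9 = 0.3464 = [S]/(Km+[S]).
So Km + [S] = [S]/0.3464 = 6.293 mM, giving Km = 6.293 − 2.18 = 4.11 mM.

4.11 mM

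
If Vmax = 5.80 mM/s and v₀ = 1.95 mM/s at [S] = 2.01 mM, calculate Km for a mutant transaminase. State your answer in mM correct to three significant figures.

From v = Vmax[S]/(Km+[S]), Km = [S](Vmax − v)/v.
Km = 2.01 × (5.80 − 1.95) / 1.95 = 7.738/1.95 = 3.97 mM.

3.97 mM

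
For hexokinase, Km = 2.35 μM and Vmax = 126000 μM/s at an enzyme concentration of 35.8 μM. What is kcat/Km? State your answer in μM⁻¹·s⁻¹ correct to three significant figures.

1500 μM⁻¹·s⁻¹

kcat = Vmax/[E]total = 126000/35.8 = 3520 s⁻¹.
kcat/Km = 3520/2.35 = 1500 μM⁻¹·s⁻¹.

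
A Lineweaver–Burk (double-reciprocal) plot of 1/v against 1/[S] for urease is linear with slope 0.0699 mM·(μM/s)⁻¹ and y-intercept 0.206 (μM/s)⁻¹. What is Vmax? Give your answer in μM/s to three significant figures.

The y-intercept of a Lineweaver–Burk plot equals 1/Vmax, so Vmax = 1/0.206 = 4.85 μM/s.

4.85 μM/s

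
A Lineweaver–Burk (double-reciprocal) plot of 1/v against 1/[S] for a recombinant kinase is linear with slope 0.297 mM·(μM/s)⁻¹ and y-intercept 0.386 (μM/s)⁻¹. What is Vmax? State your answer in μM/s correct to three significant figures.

2.59 μM/s

The y-intercept of a Lineweaver–Burk plot equals 1/Vmax, so Vmax = 1/0.386 = 2.59 μM/s.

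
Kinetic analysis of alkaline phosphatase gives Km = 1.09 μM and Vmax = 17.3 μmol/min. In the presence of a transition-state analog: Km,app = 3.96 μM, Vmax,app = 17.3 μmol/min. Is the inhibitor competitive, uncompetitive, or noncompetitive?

competitive

Km increases (1.09 → 3.96 μM) while Vmax is unchanged — the hallmark of competitive inhibition.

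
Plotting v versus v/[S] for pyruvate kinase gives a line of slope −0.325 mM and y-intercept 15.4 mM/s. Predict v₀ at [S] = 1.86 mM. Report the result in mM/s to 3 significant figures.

13.1 mM/s

In the Eadie–Hofstee form v = Vmax − Km·(v/[S]), the slope is −Km and the intercept is Vmax, so Km = 0.325 mM and Vmax = 15.4 mM/s.
v = 15.4 × 1.86/(0.325 + 1.86) = 13.1 mM/s.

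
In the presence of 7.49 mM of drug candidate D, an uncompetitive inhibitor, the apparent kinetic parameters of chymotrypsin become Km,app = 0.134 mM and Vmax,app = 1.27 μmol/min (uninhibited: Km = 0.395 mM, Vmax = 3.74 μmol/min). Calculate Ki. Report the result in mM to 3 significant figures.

3.85 mM

Uncompetitive: Vmax,app = Vmax/α (and Km,app = Km/α) with α = 1 + [I]/Ki.
α = Vmax/Vmax,app = 3.74/1.27 = 2.945.
Since α = 1 + [I]/Ki, [I]/Ki = 2.945 − 1 = 1.945 and Ki = 7.49/1.945 = 3.85 mM.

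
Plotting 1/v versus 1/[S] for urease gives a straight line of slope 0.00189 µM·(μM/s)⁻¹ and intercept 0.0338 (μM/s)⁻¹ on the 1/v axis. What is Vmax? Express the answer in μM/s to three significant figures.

29.6 μM/s

The y-intercept of a Lineweaver–Burk plot equals 1/Vmax, so Vmax = 1/0.0338 = 29.6 μM/s.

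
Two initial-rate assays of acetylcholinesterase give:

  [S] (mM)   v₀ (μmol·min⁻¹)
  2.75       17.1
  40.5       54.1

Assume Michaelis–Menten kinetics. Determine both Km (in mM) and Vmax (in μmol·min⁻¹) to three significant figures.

In reciprocal form, 1/v = (Km/Vmax)·(1/[S]) + 1/Vmax. The two points give (1/[S], 1/v) = (0.3636, 0.05848) and (0.02469, 0.01848).
Slope = (0.05848 − 0.01848)/(0.3636 − 0.02469) = 0.1180; intercept = 0.05848 − 0.1180×0.3636 = 0.01557.
Vmax = 1/intercept = 64.2 μmol·min⁻¹; Km = slope × Vmax = 0.1180 × 64.2 = 7.58 mM.

Km = 7.58 mM; Vmax = 64.2 μmol·min⁻¹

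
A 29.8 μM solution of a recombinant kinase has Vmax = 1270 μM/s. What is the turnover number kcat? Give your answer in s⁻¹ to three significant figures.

kcat = Vmax/[E]total = 1270 μM/s / 29.8 μM = 42.6 s⁻¹.

42.6 s⁻¹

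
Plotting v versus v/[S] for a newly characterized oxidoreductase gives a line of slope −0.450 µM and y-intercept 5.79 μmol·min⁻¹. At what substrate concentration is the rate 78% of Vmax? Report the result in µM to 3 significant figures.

1.60 µM

The Eadie–Hofstee slope gives Km = 0.450 µM (slope = −Km).
v/Vmax = [S]/(Km+[S]) = 0.78 ⇒ [S] = Km·0.78/(1−0.78) = 0.450 × 3.545 = 1.60 µM.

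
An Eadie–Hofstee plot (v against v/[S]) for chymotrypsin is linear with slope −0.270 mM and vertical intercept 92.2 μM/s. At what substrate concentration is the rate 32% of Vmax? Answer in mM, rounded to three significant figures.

The Eadie–Hofstee slope gives Km = 0.270 mM (slope = −Km).
v/Vmax = [S]/(Km+[S]) = 0.32 ⇒ [S] = Km·0.32/(1−0.32) = 0.270 × 0.4706 = 0.127 mM.

0.127 mM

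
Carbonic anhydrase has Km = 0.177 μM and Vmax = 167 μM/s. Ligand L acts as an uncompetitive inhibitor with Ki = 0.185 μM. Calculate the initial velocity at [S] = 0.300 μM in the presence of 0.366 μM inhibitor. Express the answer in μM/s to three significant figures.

46.8 μM/s

α = 1 + [I]/Ki = 1 + 0.366/0.185 = 2.978.
For an uncompetitive inhibitor, both parameters are divided by α, giving Vmax/α and Km/α: Km,app = 0.0594 μM, Vmax,app = 56.1 μM/s.
v = Vmax,app·[S]/(Km,app + [S]) = 56.1 × 0.300/(0.0594 + 0.300) = 46.8 μM/s.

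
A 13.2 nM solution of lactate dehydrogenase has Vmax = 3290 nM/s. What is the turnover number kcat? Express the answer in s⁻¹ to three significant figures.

kcat = Vmax/[E]total = 3290 nM/s / 13.2 nM = 249 s⁻¹.

249 s⁻¹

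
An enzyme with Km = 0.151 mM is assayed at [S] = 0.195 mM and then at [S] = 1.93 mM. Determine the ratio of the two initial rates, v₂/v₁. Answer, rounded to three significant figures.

Since Vmax cancels, v₂/v₁ = [S]₂(Km+[S]₁) / [S]₁(Km+[S]₂).
= 1.93×(0.151+0.195) / (0.195×(0.151+1.93)) = 0.6678/0.4058 = 1.65.

1.65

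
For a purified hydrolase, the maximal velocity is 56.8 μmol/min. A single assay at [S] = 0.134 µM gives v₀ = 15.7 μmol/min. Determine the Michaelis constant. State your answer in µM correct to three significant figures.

0.351 µM

From v = Vmax[S]/(Km+[S]), Km = [S](Vmax − v)/v.
Km = 0.134 × (56.8 − 15.7) / 15.7 = 5.507/15.7 = 0.351 µM.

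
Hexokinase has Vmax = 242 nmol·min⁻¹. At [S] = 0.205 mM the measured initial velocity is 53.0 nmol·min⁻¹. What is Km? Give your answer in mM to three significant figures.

0.731 mM

From v = Vmax[S]/(Km+[S]), Km = [S](Vmax − v)/v.
Km = 0.205 × (242 − 53.0) / 53.0 = 38.74/53.0 = 0.731 mM.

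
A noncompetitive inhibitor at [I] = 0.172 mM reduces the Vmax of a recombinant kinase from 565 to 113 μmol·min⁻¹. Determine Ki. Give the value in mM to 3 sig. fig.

0.0430 mM

Noncompetitive: Vmax,app = Vmax/α with α = 1 + [I]/Ki.
α = Vmax/Vmax,app = 565/113 = 5.000.
Ki = [I]/(α − 1) = 0.172/4.000 = 0.0430 mM.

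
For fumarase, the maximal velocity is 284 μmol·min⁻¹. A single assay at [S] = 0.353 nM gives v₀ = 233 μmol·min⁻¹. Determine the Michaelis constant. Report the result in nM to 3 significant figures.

v/Vmax = 233/284 = 0.8204 = [S]/(Km+[S]).
So Km + [S] = [S]/0.8204 = 0.4303 nM, giving Km = 0.4303 − 0.353 = 0.0773 nM.

0.0773 nM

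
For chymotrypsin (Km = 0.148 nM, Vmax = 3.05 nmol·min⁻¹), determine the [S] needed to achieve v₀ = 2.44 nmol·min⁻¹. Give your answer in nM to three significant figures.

Rearranging v = Vmax[S]/(Km+[S]) gives [S] = Km·v/(Vmax − v).
[S] = 0.148 × 2.44 / (3.05 − 2.44) = 0.3611/0.6100 = 0.592 nM.

0.592 nM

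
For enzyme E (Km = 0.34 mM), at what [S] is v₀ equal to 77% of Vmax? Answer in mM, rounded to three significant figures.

v/Vmax = [S]/(Km+[S]) = 0.77, so [S] = Km·0.77/(1 − 0.77) = 0.34 × 3.348.
[S] = 1.14 mM.

1.14 mM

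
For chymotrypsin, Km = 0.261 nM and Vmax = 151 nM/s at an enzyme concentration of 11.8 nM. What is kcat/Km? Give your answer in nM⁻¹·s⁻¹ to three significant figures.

kcat = Vmax/[E]total = 151/11.8 = 12.8 s⁻¹.
kcat/Km = 12.8/0.261 = 49.0 nM⁻¹·s⁻¹.

49.0 nM⁻¹·s⁻¹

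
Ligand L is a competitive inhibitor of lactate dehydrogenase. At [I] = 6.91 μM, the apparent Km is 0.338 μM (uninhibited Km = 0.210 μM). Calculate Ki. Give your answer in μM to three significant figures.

Competitive: Km,app = α·Km with α = 1 + [I]/Ki.
α = Km,app/Km = 0.338/0.210 = 1.610.
Ki = [I]/(α − 1) = 6.91/0.6095 = 11.3 μM.

11.3 μM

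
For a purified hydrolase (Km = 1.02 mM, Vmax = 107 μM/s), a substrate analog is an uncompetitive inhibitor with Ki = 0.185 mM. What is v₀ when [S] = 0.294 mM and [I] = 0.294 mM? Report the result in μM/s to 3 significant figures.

α = 1 + [I]/Ki = 1 + 0.294/0.185 = 2.589.
For an uncompetitive inhibitor, both parameters are divided by α, giving Vmax/α and Km/α: Km,app = 0.394 mM, Vmax,app = 41.3 μM/s.
v = Vmax,app·[S]/(Km,app + [S]) = 41.3 × 0.294/(0.394 + 0.294) = 17.7 μM/s.

17.7 μM/s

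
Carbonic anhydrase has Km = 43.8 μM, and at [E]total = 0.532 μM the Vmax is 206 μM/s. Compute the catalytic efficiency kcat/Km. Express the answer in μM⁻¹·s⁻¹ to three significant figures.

kcat = Vmax/[E]total = 206/0.532 = 387 s⁻¹.
kcat/Km = 387/43.8 = 8.84 μM⁻¹·s⁻¹.

8.84 μM⁻¹·s⁻¹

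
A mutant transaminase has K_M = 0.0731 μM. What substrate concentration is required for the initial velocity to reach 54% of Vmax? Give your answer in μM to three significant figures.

0.0858 μM

v/Vmax = [S]/(Km+[S]) = 0.54, so [S] = Km·0.54/(1 − 0.54) = 0.0731 × 1.174.
[S] = 0.0858 μM.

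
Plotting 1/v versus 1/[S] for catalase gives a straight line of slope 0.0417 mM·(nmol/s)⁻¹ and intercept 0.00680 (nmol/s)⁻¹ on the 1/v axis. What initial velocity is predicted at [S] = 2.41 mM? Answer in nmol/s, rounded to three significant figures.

The y-intercept is 1/Vmax, so Vmax = 1/0.00680 = 147 nmol/s.
The slope is Km/Vmax, so Km = 0.0417 × 147 = 6.13 mM.
Then v = 147 × 2.41/(6.13 + 2.41) = 41.5 nmol/s.

41.5 nmol/s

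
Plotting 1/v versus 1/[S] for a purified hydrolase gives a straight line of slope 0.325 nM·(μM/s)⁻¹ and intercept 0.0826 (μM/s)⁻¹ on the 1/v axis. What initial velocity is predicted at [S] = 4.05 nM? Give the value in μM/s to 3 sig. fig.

The y-intercept is 1/Vmax, so Vmax = 1/0.0826 = 12.1 μM/s.
The slope is Km/Vmax, so Km = 0.325 × 12.1 = 3.93 nM.
Then v = 12.1 × 4.05/(3.93 + 4.05) = 6.14 μM/s.

6.14 μM/s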